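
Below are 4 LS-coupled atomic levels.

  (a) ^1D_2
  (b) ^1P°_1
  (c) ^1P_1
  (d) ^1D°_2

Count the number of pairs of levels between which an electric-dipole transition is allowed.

(a)–(b): allowed.
(a)–(c): forbidden (parity).
(a)–(d): allowed.
(b)–(c): allowed.
(b)–(d): forbidden (parity).
(c)–(d): allowed.
Allowed pairs: 4 of 6.

4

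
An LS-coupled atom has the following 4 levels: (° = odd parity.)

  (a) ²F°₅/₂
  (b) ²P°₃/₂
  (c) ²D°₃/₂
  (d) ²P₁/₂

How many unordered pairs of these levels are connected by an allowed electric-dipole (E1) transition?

(a)–(b): forbidden (parity, ΔL).
(a)–(c): forbidden (parity).
(a)–(d): forbidden (ΔL, ΔJ).
(b)–(c): forbidden (parity).
(b)–(d): allowed.
(c)–(d): allowed.
Allowed pairs: 2 of 6.

2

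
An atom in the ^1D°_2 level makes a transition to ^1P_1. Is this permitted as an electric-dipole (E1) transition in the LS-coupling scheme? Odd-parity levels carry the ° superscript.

allowed

Parity must change: odd → even — ✓.
ΔS = 0: S: 0 → 0 — ✓.
ΔL = 0, ±1 (not L=0↔0): L: 2 → 1, ΔL = -1 — ✓.
ΔJ = 0, ±1 (not J=0↔0): J: 2 → 1, ΔJ = -1 — ✓.
All four E1 rules are satisfied.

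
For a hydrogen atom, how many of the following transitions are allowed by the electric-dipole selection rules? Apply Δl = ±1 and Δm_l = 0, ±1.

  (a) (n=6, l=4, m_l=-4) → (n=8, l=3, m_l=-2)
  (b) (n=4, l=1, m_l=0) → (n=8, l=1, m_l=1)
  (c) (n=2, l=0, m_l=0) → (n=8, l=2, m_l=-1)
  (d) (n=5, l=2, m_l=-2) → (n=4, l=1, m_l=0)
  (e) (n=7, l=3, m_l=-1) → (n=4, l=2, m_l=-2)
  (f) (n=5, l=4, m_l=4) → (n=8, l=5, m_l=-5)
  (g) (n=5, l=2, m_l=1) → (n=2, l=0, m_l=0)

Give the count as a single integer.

(a) forbidden — Δm_l = +2 (E1 requires Δm_l = 0, ±1)
(b) forbidden — Δl = +0 (E1 requires Δl = ±1)
(c) forbidden — Δl = +2 (E1 requires Δl = ±1)
(d) forbidden — Δm_l = +2 (E1 requires Δm_l = 0, ±1)
(e) allowed
(f) forbidden — Δm_l = -9 (E1 requires Δm_l = 0, ±1)
(g) forbidden — Δl = -2 (E1 requires Δl = ±1)
Total allowed: 1 of 7.

1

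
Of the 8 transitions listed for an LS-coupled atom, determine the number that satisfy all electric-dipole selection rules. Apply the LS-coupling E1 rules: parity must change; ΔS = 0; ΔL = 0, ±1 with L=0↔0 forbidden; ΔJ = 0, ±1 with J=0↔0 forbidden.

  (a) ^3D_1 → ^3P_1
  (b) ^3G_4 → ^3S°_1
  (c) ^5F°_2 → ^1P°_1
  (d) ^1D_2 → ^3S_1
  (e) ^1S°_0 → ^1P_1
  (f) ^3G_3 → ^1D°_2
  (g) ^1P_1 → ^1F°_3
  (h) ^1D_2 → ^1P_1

(a) forbidden (parity fails)
(b) forbidden (ΔL, ΔJ fail)
(c) forbidden (parity, ΔS, ΔL fail)
(d) forbidden (parity, ΔS, ΔL fail)
(e) allowed
(f) forbidden (ΔS, ΔL fail)
(g) forbidden (ΔL, ΔJ fail)
(h) forbidden (parity fails)
Total allowed: 1 of 8.

1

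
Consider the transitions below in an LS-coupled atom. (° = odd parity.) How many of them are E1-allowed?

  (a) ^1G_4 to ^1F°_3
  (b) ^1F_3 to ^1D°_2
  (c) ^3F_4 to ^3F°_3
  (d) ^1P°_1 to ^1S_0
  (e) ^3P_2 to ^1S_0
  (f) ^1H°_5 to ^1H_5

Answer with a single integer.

(a) allowed
(b) allowed
(c) allowed
(d) allowed
(e) forbidden (parity, ΔS, ΔJ fail)
(f) allowed
Total allowed: 5 of 6.

5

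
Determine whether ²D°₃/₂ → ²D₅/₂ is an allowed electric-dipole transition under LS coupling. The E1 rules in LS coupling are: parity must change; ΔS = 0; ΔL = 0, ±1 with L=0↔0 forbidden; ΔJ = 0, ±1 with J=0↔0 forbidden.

allowed

ΔJ = 0, ±1 (not J=0↔0): J: 3/2 → 5/2, ΔJ = +1 — satisfied.
Parity must change: odd → even — satisfied.
ΔL = 0, ±1 (not L=0↔0): L: 2 → 2, ΔL = +0 — satisfied.
ΔS = 0: S: 1/2 → 1/2 — satisfied.
All four E1 rules are satisfied.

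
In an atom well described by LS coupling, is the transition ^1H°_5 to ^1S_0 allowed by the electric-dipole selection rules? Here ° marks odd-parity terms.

forbidden

Initial level: S=0, L=5, J=5, parity odd. Final level: S=0, L=0, J=0, parity even.
Parity must change: odd → even — satisfied.
ΔS = 0: S: 0 → 0 — satisfied.
ΔL = 0, ±1 (not L=0↔0): L: 5 → 0, ΔL = -5 — violated.
ΔJ = 0, ±1 (not J=0↔0): J: 5 → 0, ΔJ = -5 — violated.
Rule(s) violated: ΔL, ΔJ.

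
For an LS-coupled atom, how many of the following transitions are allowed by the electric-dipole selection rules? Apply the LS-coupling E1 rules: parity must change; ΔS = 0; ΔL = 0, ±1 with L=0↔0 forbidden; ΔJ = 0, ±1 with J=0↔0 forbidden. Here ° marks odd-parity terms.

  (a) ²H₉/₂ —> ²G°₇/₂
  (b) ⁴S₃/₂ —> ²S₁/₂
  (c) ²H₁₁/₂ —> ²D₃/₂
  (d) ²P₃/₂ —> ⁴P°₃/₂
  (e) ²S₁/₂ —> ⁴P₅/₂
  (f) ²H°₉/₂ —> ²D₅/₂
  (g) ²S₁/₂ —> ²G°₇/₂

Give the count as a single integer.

(a) allowed
(b) forbidden (parity, ΔS, ΔL fail)
(c) forbidden (parity, ΔL, ΔJ fail)
(d) forbidden (ΔS fails)
(e) forbidden (parity, ΔS, ΔJ fail)
(f) forbidden (ΔL, ΔJ fail)
(g) forbidden (ΔL, ΔJ fail)
Total allowed: 1 of 7.

1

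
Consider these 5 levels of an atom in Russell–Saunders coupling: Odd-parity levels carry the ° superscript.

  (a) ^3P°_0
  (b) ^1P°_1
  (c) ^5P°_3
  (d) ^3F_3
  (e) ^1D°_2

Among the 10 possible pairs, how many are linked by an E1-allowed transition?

(a)–(b): forbidden (parity, ΔS).
(a)–(c): forbidden (parity, ΔS, ΔJ).
(a)–(d): forbidden (ΔL, ΔJ).
(a)–(e): forbidden (parity, ΔS, ΔJ).
(b)–(c): forbidden (parity, ΔS, ΔJ).
(b)–(d): forbidden (ΔS, ΔL, ΔJ).
(b)–(e): forbidden (parity).
(c)–(d): forbidden (ΔS, ΔL).
(c)–(e): forbidden (parity, ΔS).
(d)–(e): forbidden (ΔS).
Allowed pairs: 0 of 10.

0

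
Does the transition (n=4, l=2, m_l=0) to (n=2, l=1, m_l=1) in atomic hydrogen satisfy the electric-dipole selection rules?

allowed

Initial l = 2, final l = 1, so Δl = -1. E1 requires Δl = ±1: ok.
Δm_l = 1 − (0) = +1. E1 requires Δm_l = 0, ±1: ok.
All E1 selection rules are satisfied.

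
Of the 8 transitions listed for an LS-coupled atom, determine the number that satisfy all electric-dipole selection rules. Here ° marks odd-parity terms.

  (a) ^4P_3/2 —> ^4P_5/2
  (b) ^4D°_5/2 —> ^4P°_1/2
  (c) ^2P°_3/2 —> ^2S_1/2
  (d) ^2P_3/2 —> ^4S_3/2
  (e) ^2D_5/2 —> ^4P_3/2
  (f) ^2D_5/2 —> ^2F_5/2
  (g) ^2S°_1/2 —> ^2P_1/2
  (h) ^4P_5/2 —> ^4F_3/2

2

(a) forbidden (parity fails)
(b) forbidden (parity, ΔJ fail)
(c) allowed
(d) forbidden (parity, ΔS fail)
(e) forbidden (parity, ΔS fail)
(f) forbidden (parity fails)
(g) allowed
(h) forbidden (parity, ΔL fail)
Total allowed: 2 of 8.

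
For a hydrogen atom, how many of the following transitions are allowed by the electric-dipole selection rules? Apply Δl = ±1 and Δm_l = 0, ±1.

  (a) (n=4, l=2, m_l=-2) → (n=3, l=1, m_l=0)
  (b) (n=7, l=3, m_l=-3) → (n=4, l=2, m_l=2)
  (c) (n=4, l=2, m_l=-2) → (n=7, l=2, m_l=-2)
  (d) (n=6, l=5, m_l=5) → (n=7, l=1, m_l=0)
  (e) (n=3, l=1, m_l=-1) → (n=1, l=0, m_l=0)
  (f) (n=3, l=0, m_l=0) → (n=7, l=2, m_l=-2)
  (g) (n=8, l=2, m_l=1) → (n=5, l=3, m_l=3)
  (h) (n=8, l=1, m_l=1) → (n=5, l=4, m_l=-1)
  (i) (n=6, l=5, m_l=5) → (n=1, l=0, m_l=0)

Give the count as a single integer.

(a) forbidden — Δm_l = +2 (E1 requires Δm_l = 0, ±1)
(b) forbidden — Δm_l = +5 (E1 requires Δm_l = 0, ±1)
(c) forbidden — Δl = +0 (E1 requires Δl = ±1)
(d) forbidden — Δl = -4 (E1 requires Δl = ±1); Δm_l = -5 (E1 requires Δm_l = 0, ±1)
(e) allowed
(f) forbidden — Δl = +2 (E1 requires Δl = ±1); Δm_l = -2 (E1 requires Δm_l = 0, ±1)
(g) forbidden — Δm_l = +2 (E1 requires Δm_l = 0, ±1)
(h) forbidden — Δl = +3 (E1 requires Δl = ±1); Δm_l = -2 (E1 requires Δm_l = 0, ±1)
(i) forbidden — Δl = -5 (E1 requires Δl = ±1); Δm_l = -5 (E1 requires Δm_l = 0, ±1)
Total allowed: 1 of 9.

1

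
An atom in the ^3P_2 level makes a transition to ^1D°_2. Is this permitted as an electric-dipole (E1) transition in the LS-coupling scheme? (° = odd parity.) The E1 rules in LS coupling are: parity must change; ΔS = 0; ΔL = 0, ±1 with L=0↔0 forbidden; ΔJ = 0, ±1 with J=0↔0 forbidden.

Reading off the term symbols: S 1→0, L 1→2, J 2→2, parity even→odd.
Parity must change: even → odd — passes.
ΔS = 0: S: 1 → 0 — fails.
ΔL = 0, ±1 (not L=0↔0): L: 1 → 2, ΔL = +1 — passes.
ΔJ = 0, ±1 (not J=0↔0): J: 2 → 2, ΔJ = +0 — passes.
Rule(s) violated: ΔS.

forbidden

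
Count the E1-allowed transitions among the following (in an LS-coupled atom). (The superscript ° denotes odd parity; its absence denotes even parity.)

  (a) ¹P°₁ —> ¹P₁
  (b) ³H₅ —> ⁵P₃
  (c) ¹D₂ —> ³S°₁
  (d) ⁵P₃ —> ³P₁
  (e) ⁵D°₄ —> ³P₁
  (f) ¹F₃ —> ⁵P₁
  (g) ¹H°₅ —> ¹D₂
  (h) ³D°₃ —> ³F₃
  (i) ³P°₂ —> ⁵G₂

(a) allowed
(b) forbidden (parity, ΔS, ΔL, ΔJ fail)
(c) forbidden (ΔS, ΔL fail)
(d) forbidden (parity, ΔS, ΔJ fail)
(e) forbidden (ΔS, ΔJ fail)
(f) forbidden (parity, ΔS, ΔL, ΔJ fail)
(g) forbidden (ΔL, ΔJ fail)
(h) allowed
(i) forbidden (ΔS, ΔL fail)
Total allowed: 2 of 9.

2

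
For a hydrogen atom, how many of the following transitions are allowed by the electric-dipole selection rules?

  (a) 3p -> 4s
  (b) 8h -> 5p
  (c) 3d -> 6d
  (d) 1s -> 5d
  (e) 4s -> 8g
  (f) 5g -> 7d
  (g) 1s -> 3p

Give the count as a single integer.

(a) allowed
(b) forbidden — Δl = -4 (E1 requires Δl = ±1)
(c) forbidden — Δl = +0 (E1 requires Δl = ±1)
(d) forbidden — Δl = +2 (E1 requires Δl = ±1)
(e) forbidden — Δl = +4 (E1 requires Δl = ±1)
(f) forbidden — Δl = -2 (E1 requires Δl = ±1)
(g) allowed
Total allowed: 2 of 7.

2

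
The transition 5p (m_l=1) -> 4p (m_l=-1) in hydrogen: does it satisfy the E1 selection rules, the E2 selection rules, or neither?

E2

Δl = 1 − 1 = +0; l_i + l_f = 2.
Δm_l = -2.
E1 (Δl = ±1, |Δm_l| ≤ 1): not satisfied.
E2 (Δl = 0,±2, l_i+l_f ≥ 2, |Δm_l| ≤ 2): satisfied.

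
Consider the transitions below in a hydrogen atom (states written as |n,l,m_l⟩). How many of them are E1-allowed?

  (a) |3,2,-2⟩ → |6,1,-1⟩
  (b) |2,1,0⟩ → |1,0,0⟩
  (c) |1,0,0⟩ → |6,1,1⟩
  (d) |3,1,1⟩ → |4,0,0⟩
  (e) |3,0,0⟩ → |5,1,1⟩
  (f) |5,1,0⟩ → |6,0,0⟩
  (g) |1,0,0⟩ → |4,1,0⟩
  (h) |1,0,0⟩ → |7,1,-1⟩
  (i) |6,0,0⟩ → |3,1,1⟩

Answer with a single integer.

(a) allowed
(b) allowed
(c) allowed
(d) allowed
(e) allowed
(f) allowed
(g) allowed
(h) allowed
(i) allowed
Total allowed: 9 of 9.

9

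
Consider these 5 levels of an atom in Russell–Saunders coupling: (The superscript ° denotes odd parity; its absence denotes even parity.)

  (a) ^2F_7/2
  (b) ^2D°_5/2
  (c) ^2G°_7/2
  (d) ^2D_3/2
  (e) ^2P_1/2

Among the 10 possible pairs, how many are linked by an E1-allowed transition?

3

(a)–(b): allowed.
(a)–(c): allowed.
(a)–(d): forbidden (parity, ΔJ).
(a)–(e): forbidden (parity, ΔL, ΔJ).
(b)–(c): forbidden (parity, ΔL).
(b)–(d): allowed.
(b)–(e): forbidden (ΔJ).
(c)–(d): forbidden (ΔL, ΔJ).
(c)–(e): forbidden (ΔL, ΔJ).
(d)–(e): forbidden (parity).
Allowed pairs: 3 of 10.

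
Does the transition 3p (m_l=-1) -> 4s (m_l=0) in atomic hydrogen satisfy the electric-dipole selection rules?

allowed

l: 1 → 0 (Δl = -1). Δl = ±1 ok.
Δm_l = 0 − (-1) = +1. E1 requires Δm_l = 0, ±1: ok.
All E1 selection rules are satisfied.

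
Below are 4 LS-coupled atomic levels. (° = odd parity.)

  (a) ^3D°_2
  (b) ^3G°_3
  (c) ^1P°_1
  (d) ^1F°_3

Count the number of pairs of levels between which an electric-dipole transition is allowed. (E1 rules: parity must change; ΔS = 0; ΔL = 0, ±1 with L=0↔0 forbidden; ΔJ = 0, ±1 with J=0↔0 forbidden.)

(a)–(b): forbidden (parity, ΔL).
(a)–(c): forbidden (parity, ΔS).
(a)–(d): forbidden (parity, ΔS).
(b)–(c): forbidden (parity, ΔS, ΔL, ΔJ).
(b)–(d): forbidden (parity, ΔS).
(c)–(d): forbidden (parity, ΔL, ΔJ).
Allowed pairs: 0 of 6.

0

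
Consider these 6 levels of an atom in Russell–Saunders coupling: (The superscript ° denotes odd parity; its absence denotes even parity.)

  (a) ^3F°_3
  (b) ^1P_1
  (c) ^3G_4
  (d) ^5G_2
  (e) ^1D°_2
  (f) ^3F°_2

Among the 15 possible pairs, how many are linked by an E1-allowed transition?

(a)–(b): forbidden (ΔS, ΔL, ΔJ).
(a)–(c): allowed.
(a)–(d): forbidden (ΔS).
(a)–(e): forbidden (parity, ΔS).
(a)–(f): forbidden (parity).
(b)–(c): forbidden (parity, ΔS, ΔL, ΔJ).
(b)–(d): forbidden (parity, ΔS, ΔL).
(b)–(e): allowed.
(b)–(f): forbidden (ΔS, ΔL).
(c)–(d): forbidden (parity, ΔS, ΔJ).
(c)–(e): forbidden (ΔS, ΔL, ΔJ).
(c)–(f): forbidden (ΔJ).
(d)–(e): forbidden (ΔS, ΔL).
(d)–(f): forbidden (ΔS).
(e)–(f): forbidden (parity, ΔS).
Allowed pairs: 2 of 15.

2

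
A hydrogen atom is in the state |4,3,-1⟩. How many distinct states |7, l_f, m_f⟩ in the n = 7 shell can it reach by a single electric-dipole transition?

E1 requires Δl = ±1, so l_f ∈ {2, 4}; with 0 ≤ l_f ≤ n_f−1 = 6, the allowed l_f values are {2, 4}.
For l_f = 2: m_f ∈ {m_i−1, m_i, m_i+1} ∩ [−2, 2] = {-2, -1, 0} → 3 states.
For l_f = 4: m_f ∈ {m_i−1, m_i, m_i+1} ∩ [−4, 4] = {-2, -1, 0} → 3 states.
Total: 6.

6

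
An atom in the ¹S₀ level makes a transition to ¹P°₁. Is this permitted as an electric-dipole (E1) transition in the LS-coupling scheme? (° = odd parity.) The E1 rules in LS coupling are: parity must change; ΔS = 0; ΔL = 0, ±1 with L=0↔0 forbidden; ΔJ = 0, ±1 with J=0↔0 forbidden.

allowed

Parity must change: even → odd — passes.
ΔS = 0: S: 0 → 0 — passes.
ΔL = 0, ±1 (not L=0↔0): L: 0 → 1, ΔL = +1 — passes.
ΔJ = 0, ±1 (not J=0↔0): J: 0 → 1, ΔJ = +1 — passes.
All four E1 rules are satisfied.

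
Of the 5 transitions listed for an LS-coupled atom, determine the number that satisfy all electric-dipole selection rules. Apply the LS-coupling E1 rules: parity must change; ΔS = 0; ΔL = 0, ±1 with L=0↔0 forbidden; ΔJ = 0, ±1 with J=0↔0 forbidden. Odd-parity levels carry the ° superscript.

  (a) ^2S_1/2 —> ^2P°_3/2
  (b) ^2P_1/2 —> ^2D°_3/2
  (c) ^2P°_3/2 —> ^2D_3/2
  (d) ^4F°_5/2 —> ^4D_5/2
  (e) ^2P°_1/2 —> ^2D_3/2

5

(a) allowed
(b) allowed
(c) allowed
(d) allowed
(e) allowed
Total allowed: 5 of 5.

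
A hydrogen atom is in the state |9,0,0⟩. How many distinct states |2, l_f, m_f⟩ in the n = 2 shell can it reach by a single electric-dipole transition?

E1 requires Δl = ±1, so l_f ∈ {-1, 1}; with 0 ≤ l_f ≤ n_f−1 = 1, the allowed l_f values are {1}.
For l_f = 1: m_f ∈ {m_i−1, m_i, m_i+1} ∩ [−1, 1] = {-1, 0, 1} → 3 states.
Total: 3.

3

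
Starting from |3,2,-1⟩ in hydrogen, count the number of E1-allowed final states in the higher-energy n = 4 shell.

5

E1 requires Δl = ±1, so l_f ∈ {1, 3}; with 0 ≤ l_f ≤ n_f−1 = 3, the allowed l_f values are {1, 3}.
For l_f = 1: m_f ∈ {m_i−1, m_i, m_i+1} ∩ [−1, 1] = {-1, 0} → 2 states.
For l_f = 3: m_f ∈ {m_i−1, m_i, m_i+1} ∩ [−3, 3] = {-2, -1, 0} → 3 states.
Total: 5.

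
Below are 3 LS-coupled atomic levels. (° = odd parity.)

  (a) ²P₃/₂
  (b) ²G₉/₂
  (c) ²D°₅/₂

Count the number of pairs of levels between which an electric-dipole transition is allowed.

1

(a)–(b): forbidden (parity, ΔL, ΔJ).
(a)–(c): allowed.
(b)–(c): forbidden (ΔL, ΔJ).
Allowed pairs: 1 of 3.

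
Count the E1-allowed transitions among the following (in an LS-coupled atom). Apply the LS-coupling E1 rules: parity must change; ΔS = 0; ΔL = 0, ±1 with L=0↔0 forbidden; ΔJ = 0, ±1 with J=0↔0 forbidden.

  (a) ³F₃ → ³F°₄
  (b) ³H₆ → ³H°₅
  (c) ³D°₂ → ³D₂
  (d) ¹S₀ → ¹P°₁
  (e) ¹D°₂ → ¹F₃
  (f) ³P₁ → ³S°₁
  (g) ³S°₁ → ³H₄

6

(a) allowed
(b) allowed
(c) allowed
(d) allowed
(e) allowed
(f) allowed
(g) forbidden (ΔL, ΔJ fail)
Total allowed: 6 of 7.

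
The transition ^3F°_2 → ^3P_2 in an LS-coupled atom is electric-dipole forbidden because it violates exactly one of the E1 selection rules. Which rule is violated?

the ΔL = 0, ±1 rule

ΔL = 0, ±1 (not L=0↔0): L: 3 → 1, ΔL = -2 — fails.
Parity must change: odd → even — ok.
ΔJ = 0, ±1 (not J=0↔0): J: 2 → 2, ΔJ = +0 — ok.
ΔS = 0: S: 1 → 1 — ok.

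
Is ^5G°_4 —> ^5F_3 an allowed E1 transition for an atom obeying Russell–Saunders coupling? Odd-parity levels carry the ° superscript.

allowed

ΔL = 0, ±1 (not L=0↔0): L: 4 → 3, ΔL = -1 — ✓.
Parity must change: odd → even — ✓.
ΔJ = 0, ±1 (not J=0↔0): J: 4 → 3, ΔJ = -1 — ✓.
ΔS = 0: S: 2 → 2 — ✓.
All four E1 rules are satisfied.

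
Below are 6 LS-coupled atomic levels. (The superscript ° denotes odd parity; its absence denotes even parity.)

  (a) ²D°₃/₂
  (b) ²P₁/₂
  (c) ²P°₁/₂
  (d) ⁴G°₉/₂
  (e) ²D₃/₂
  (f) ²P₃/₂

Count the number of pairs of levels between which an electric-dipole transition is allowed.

(a)–(b): allowed.
(a)–(c): forbidden (parity).
(a)–(d): forbidden (parity, ΔS, ΔL, ΔJ).
(a)–(e): allowed.
(a)–(f): allowed.
(b)–(c): allowed.
(b)–(d): forbidden (ΔS, ΔL, ΔJ).
(b)–(e): forbidden (parity).
(b)–(f): forbidden (parity).
(c)–(d): forbidden (parity, ΔS, ΔL, ΔJ).
(c)–(e): allowed.
(c)–(f): allowed.
(d)–(e): forbidden (ΔS, ΔL, ΔJ).
(d)–(f): forbidden (ΔS, ΔL, ΔJ).
(e)–(f): forbidden (parity).
Allowed pairs: 6 of 15.

6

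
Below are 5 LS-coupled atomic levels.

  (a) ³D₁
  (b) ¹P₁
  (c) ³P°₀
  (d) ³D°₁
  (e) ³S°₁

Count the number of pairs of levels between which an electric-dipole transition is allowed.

(a)–(b): forbidden (parity, ΔS).
(a)–(c): allowed.
(a)–(d): allowed.
(a)–(e): forbidden (ΔL).
(b)–(c): forbidden (ΔS).
(b)–(d): forbidden (ΔS).
(b)–(e): forbidden (ΔS).
(c)–(d): forbidden (parity).
(c)–(e): forbidden (parity).
(d)–(e): forbidden (parity, ΔL).
Allowed pairs: 2 of 10.

2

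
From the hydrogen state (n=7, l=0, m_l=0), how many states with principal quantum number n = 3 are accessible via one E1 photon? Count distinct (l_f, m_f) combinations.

E1 requires Δl = ±1, so l_f ∈ {-1, 1}; with 0 ≤ l_f ≤ n_f−1 = 2, the allowed l_f values are {1}.
For l_f = 1: m_f ∈ {m_i−1, m_i, m_i+1} ∩ [−1, 1] = {-1, 0, 1} → 3 states.
Total: 3.

3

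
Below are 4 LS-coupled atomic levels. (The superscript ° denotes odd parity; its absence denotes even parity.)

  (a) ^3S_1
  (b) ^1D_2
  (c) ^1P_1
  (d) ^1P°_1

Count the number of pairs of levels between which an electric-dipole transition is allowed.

(a)–(b): forbidden (parity, ΔS, ΔL).
(a)–(c): forbidden (parity, ΔS).
(a)–(d): forbidden (ΔS).
(b)–(c): forbidden (parity).
(b)–(d): allowed.
(c)–(d): allowed.
Allowed pairs: 2 of 6.

2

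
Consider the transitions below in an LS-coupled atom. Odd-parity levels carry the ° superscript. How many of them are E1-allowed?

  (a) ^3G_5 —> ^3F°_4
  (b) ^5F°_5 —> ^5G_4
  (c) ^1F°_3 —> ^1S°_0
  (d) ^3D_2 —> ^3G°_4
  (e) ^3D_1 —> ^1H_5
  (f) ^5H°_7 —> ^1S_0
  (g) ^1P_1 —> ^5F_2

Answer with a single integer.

2

(a) allowed
(b) allowed
(c) forbidden (parity, ΔL, ΔJ fail)
(d) forbidden (ΔL, ΔJ fail)
(e) forbidden (parity, ΔS, ΔL, ΔJ fail)
(f) forbidden (ΔS, ΔL, ΔJ fail)
(g) forbidden (parity, ΔS, ΔL fail)
Total allowed: 2 of 7.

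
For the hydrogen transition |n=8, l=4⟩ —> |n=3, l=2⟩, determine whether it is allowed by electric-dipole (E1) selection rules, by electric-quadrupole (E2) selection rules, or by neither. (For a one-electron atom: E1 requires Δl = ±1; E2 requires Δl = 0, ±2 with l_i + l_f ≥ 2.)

E2

Δl = 2 − 4 = -2; l_i + l_f = 6.
E1 (Δl = ±1): not satisfied.
E2 (Δl = 0,±2, l_i+l_f ≥ 2): satisfied.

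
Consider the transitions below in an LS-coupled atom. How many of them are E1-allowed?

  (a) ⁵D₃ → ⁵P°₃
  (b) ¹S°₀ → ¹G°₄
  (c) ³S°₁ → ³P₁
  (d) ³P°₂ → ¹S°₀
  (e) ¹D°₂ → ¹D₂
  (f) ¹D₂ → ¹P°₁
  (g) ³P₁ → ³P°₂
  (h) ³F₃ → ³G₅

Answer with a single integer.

(a) allowed
(b) forbidden (parity, ΔL, ΔJ fail)
(c) allowed
(d) forbidden (parity, ΔS, ΔJ fail)
(e) allowed
(f) allowed
(g) allowed
(h) forbidden (parity, ΔJ fail)
Total allowed: 5 of 8.

5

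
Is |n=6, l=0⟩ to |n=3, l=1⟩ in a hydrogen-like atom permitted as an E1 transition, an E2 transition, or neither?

E1

Δl = 1 − 0 = +1; l_i + l_f = 1.
E1 (Δl = ±1): satisfied.
E2 (Δl = 0,±2, l_i+l_f ≥ 2): not satisfied.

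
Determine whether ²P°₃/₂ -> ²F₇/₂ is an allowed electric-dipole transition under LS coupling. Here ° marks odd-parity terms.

Reading off the term symbols: S 1/2→1/2, L 1→3, J 3/2→7/2, parity odd→even.
ΔL = 0, ±1 (not L=0↔0): L: 1 → 3, ΔL = +2 — fails.
Parity must change: odd → even — ok.
ΔS = 0: S: 1/2 → 1/2 — ok.
ΔJ = 0, ±1 (not J=0↔0): J: 3/2 → 7/2, ΔJ = +2 — fails.
Rule(s) violated: ΔL, ΔJ.

forbidden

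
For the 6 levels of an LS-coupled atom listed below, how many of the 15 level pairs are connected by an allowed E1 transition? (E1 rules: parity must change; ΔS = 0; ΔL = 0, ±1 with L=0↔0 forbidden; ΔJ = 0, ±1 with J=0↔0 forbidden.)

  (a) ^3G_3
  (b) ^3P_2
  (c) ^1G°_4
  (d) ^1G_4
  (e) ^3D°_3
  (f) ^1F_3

3

(a)–(b): forbidden (parity, ΔL).
(a)–(c): forbidden (ΔS).
(a)–(d): forbidden (parity, ΔS).
(a)–(e): forbidden (ΔL).
(a)–(f): forbidden (parity, ΔS).
(b)–(c): forbidden (ΔS, ΔL, ΔJ).
(b)–(d): forbidden (parity, ΔS, ΔL, ΔJ).
(b)–(e): allowed.
(b)–(f): forbidden (parity, ΔS, ΔL).
(c)–(d): allowed.
(c)–(e): forbidden (parity, ΔS, ΔL).
(c)–(f): allowed.
(d)–(e): forbidden (ΔS, ΔL).
(d)–(f): forbidden (parity).
(e)–(f): forbidden (ΔS).
Allowed pairs: 3 of 15.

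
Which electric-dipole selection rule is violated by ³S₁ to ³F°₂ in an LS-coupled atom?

ΔS = 0: S: 1 → 1 — satisfied.
ΔL = 0, ±1 (not L=0↔0): L: 0 → 3, ΔL = +3 — violated.
ΔJ = 0, ±1 (not J=0↔0): J: 1 → 2, ΔJ = +1 — satisfied.
Parity must change: even → odd — satisfied.

the ΔL = 0, ±1 rule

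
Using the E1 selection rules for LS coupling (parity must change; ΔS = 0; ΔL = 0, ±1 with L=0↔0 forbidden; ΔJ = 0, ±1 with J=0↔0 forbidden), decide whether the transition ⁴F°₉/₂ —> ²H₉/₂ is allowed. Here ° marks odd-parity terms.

forbidden

ΔJ = 0, ±1 (not J=0↔0): J: 9/2 → 9/2, ΔJ = +0 — ✓.
ΔL = 0, ±1 (not L=0↔0): L: 3 → 5, ΔL = +2 — ✗.
ΔS = 0: S: 3/2 → 1/2 — ✗.
Parity must change: odd → even — ✓.
Rule(s) violated: ΔS, ΔL.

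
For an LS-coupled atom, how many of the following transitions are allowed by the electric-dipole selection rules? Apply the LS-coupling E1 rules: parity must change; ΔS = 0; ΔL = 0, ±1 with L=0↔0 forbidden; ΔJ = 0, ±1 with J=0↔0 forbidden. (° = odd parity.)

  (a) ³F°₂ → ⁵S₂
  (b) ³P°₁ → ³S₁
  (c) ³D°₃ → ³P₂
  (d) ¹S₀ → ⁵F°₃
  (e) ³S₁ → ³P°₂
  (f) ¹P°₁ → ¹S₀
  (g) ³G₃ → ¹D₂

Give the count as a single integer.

4

(a) forbidden (ΔS, ΔL fail)
(b) allowed
(c) allowed
(d) forbidden (ΔS, ΔL, ΔJ fail)
(e) allowed
(f) allowed
(g) forbidden (parity, ΔS, ΔL fail)
Total allowed: 4 of 7.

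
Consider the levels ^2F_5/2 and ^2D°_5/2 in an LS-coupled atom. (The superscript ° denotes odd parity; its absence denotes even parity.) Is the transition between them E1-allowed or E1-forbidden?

Reading off the term symbols: S 1/2→1/2, L 3→2, J 5/2→5/2, parity even→odd.
Parity must change: even → odd — ok.
ΔS = 0: S: 1/2 → 1/2 — ok.
ΔL = 0, ±1 (not L=0↔0): L: 3 → 2, ΔL = -1 — ok.
ΔJ = 0, ±1 (not J=0↔0): J: 5/2 → 5/2, ΔJ = +0 — ok.
All four E1 rules are satisfied.

allowed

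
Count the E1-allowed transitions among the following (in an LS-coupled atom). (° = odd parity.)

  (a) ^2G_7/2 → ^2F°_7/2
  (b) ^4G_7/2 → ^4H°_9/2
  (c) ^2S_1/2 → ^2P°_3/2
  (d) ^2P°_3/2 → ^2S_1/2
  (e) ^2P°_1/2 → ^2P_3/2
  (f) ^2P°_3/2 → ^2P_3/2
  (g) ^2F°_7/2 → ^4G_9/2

(a) allowed
(b) allowed
(c) allowed
(d) allowed
(e) allowed
(f) allowed
(g) forbidden (ΔS fails)
Total allowed: 6 of 7.

6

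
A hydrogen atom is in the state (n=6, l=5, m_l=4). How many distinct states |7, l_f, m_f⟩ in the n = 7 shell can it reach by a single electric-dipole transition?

5

E1 requires Δl = ±1, so l_f ∈ {4, 6}; with 0 ≤ l_f ≤ n_f−1 = 6, the allowed l_f values are {4, 6}.
For l_f = 4: m_f ∈ {m_i−1, m_i, m_i+1} ∩ [−4, 4] = {3, 4} → 2 states.
For l_f = 6: m_f ∈ {m_i−1, m_i, m_i+1} ∩ [−6, 6] = {3, 4, 5} → 3 states.
Total: 5.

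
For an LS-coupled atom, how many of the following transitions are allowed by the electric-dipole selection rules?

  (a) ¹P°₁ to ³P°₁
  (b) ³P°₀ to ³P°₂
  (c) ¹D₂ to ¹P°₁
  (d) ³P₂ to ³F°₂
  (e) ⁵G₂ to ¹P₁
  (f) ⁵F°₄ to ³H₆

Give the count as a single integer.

(a) forbidden (parity, ΔS fail)
(b) forbidden (parity, ΔJ fail)
(c) allowed
(d) forbidden (ΔL fails)
(e) forbidden (parity, ΔS, ΔL fail)
(f) forbidden (ΔS, ΔL, ΔJ fail)
Total allowed: 1 of 6.

1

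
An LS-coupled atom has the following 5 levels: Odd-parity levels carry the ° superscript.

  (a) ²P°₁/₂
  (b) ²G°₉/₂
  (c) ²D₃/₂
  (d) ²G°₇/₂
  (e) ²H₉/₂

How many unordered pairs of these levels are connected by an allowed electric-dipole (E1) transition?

3

(a)–(b): forbidden (parity, ΔL, ΔJ).
(a)–(c): allowed.
(a)–(d): forbidden (parity, ΔL, ΔJ).
(a)–(e): forbidden (ΔL, ΔJ).
(b)–(c): forbidden (ΔL, ΔJ).
(b)–(d): forbidden (parity).
(b)–(e): allowed.
(c)–(d): forbidden (ΔL, ΔJ).
(c)–(e): forbidden (parity, ΔL, ΔJ).
(d)–(e): allowed.
Allowed pairs: 3 of 10.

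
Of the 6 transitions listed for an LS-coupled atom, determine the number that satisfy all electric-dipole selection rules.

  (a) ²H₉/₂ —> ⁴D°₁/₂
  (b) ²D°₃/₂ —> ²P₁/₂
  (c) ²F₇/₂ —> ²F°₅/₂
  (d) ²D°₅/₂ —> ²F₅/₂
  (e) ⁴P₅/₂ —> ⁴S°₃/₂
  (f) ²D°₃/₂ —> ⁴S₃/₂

4

(a) forbidden (ΔS, ΔL, ΔJ fail)
(b) allowed
(c) allowed
(d) allowed
(e) allowed
(f) forbidden (ΔS, ΔL fail)
Total allowed: 4 of 6.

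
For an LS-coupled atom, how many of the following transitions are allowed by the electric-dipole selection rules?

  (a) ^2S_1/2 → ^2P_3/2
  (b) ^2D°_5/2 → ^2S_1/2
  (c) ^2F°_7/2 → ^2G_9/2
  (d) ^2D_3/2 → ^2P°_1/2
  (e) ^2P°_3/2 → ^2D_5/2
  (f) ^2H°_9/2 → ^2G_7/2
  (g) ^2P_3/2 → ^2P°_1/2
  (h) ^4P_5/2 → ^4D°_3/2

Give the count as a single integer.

(a) forbidden (parity fails)
(b) forbidden (ΔL, ΔJ fail)
(c) allowed
(d) allowed
(e) allowed
(f) allowed
(g) allowed
(h) allowed
Total allowed: 6 of 8.

6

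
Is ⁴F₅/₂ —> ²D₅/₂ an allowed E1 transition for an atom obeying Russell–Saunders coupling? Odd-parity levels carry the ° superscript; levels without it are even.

Parity must change: even → even — fails.
ΔS = 0: S: 3/2 → 1/2 — fails.
ΔL = 0, ±1 (not L=0↔0): L: 3 → 2, ΔL = -1 — passes.
ΔJ = 0, ±1 (not J=0↔0): J: 5/2 → 5/2, ΔJ = +0 — passes.
Rule(s) violated: parity, ΔS.

forbidden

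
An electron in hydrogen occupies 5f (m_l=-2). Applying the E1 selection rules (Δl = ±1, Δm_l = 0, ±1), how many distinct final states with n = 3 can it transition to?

E1 requires Δl = ±1, so l_f ∈ {2, 4}; with 0 ≤ l_f ≤ n_f−1 = 2, the allowed l_f values are {2}.
For l_f = 2: m_f ∈ {m_i−1, m_i, m_i+1} ∩ [−2, 2] = {-2, -1} → 2 states.
Total: 2.

2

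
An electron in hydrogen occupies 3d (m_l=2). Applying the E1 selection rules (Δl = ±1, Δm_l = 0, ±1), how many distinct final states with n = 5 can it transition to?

4

E1 requires Δl = ±1, so l_f ∈ {1, 3}; with 0 ≤ l_f ≤ n_f−1 = 4, the allowed l_f values are {1, 3}.
For l_f = 1: m_f ∈ {m_i−1, m_i, m_i+1} ∩ [−1, 1] = {1} → 1 state.
For l_f = 3: m_f ∈ {m_i−1, m_i, m_i+1} ∩ [−3, 3] = {1, 2, 3} → 3 states.
Total: 4.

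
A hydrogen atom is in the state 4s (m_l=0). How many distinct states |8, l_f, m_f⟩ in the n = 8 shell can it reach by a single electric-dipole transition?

3

E1 requires Δl = ±1, so l_f ∈ {-1, 1}; with 0 ≤ l_f ≤ n_f−1 = 7, the allowed l_f values are {1}.
For l_f = 1: m_f ∈ {m_i−1, m_i, m_i+1} ∩ [−1, 1] = {-1, 0, 1} → 3 states.
Total: 3.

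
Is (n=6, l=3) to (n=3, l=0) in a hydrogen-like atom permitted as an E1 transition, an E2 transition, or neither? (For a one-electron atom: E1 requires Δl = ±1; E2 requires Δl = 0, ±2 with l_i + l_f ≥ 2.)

Δl = 0 − 3 = -3; l_i + l_f = 3.
E1 (Δl = ±1): not satisfied.
E2 (Δl = 0,±2, l_i+l_f ≥ 2): not satisfied.

neither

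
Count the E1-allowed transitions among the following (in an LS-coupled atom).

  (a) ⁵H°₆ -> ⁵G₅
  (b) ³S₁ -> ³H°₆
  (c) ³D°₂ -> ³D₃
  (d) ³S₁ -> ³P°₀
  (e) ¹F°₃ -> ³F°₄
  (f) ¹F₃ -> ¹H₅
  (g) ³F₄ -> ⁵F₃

3

(a) allowed
(b) forbidden (ΔL, ΔJ fail)
(c) allowed
(d) allowed
(e) forbidden (parity, ΔS fail)
(f) forbidden (parity, ΔL, ΔJ fail)
(g) forbidden (parity, ΔS fail)
Total allowed: 3 of 7.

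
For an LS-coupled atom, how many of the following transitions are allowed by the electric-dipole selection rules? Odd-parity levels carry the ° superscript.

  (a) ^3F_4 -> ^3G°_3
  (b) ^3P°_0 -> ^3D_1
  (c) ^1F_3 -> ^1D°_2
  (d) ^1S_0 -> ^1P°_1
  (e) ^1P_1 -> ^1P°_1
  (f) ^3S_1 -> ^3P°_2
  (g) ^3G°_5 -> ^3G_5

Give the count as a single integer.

(a) allowed
(b) allowed
(c) allowed
(d) allowed
(e) allowed
(f) allowed
(g) allowed
Total allowed: 7 of 7.

7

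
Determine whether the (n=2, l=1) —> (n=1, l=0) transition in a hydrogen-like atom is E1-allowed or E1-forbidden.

Δl = 0 − 1 = -1; the E1 rule Δl = ±1 is satisfied.
All E1 selection rules are satisfied.

allowed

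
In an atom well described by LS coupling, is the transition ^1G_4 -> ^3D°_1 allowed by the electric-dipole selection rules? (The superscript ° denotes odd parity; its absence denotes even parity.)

forbidden

Reading off the term symbols: S 0→1, L 4→2, J 4→1, parity even→odd.
ΔS = 0: S: 0 → 1 — fails.
ΔJ = 0, ±1 (not J=0↔0): J: 4 → 1, ΔJ = -3 — fails.
Parity must change: even → odd — passes.
ΔL = 0, ±1 (not L=0↔0): L: 4 → 2, ΔL = -2 — fails.
Rule(s) violated: ΔS, ΔL, ΔJ.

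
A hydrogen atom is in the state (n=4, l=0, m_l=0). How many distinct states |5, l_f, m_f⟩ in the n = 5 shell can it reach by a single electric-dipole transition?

E1 requires Δl = ±1, so l_f ∈ {-1, 1}; with 0 ≤ l_f ≤ n_f−1 = 4, the allowed l_f values are {1}.
For l_f = 1: m_f ∈ {m_i−1, m_i, m_i+1} ∩ [−1, 1] = {-1, 0, 1} → 3 states.
Total: 3.

3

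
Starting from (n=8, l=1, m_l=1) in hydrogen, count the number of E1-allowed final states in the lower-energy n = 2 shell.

E1 requires Δl = ±1, so l_f ∈ {0, 2}; with 0 ≤ l_f ≤ n_f−1 = 1, the allowed l_f values are {0}.
For l_f = 0: m_f ∈ {m_i−1, m_i, m_i+1} ∩ [−0, 0] = {0} → 1 state.
Total: 1.

1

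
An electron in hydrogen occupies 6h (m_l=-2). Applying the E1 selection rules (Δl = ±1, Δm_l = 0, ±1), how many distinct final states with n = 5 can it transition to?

E1 requires Δl = ±1, so l_f ∈ {4, 6}; with 0 ≤ l_f ≤ n_f−1 = 4, the allowed l_f values are {4}.
For l_f = 4: m_f ∈ {m_i−1, m_i, m_i+1} ∩ [−4, 4] = {-3, -2, -1} → 3 states.
Total: 3.

3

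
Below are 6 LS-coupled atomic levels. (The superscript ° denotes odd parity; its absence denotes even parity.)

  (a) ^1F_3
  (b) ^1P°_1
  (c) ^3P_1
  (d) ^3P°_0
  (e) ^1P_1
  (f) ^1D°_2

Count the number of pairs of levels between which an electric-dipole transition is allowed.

(a)–(b): forbidden (ΔL, ΔJ).
(a)–(c): forbidden (parity, ΔS, ΔL, ΔJ).
(a)–(d): forbidden (ΔS, ΔL, ΔJ).
(a)–(e): forbidden (parity, ΔL, ΔJ).
(a)–(f): allowed.
(b)–(c): forbidden (ΔS).
(b)–(d): forbidden (parity, ΔS).
(b)–(e): allowed.
(b)–(f): forbidden (parity).
(c)–(d): allowed.
(c)–(e): forbidden (parity, ΔS).
(c)–(f): forbidden (ΔS).
(d)–(e): forbidden (ΔS).
(d)–(f): forbidden (parity, ΔS, ΔJ).
(e)–(f): allowed.
Allowed pairs: 4 of 15.

4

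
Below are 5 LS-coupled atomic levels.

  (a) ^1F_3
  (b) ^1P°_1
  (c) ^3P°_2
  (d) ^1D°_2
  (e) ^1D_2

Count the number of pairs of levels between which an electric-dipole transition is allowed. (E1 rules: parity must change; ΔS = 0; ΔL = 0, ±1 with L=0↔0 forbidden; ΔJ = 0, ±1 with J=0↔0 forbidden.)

3

(a)–(b): forbidden (ΔL, ΔJ).
(a)–(c): forbidden (ΔS, ΔL).
(a)–(d): allowed.
(a)–(e): forbidden (parity).
(b)–(c): forbidden (parity, ΔS).
(b)–(d): forbidden (parity).
(b)–(e): allowed.
(c)–(d): forbidden (parity, ΔS).
(c)–(e): forbidden (ΔS).
(d)–(e): allowed.
Allowed pairs: 3 of 10.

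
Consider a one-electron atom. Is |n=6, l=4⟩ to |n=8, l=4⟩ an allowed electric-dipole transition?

l: 4 → 4 (Δl = +0). Δl = ±1 ✗.
The transition is electric-dipole forbidden.

forbidden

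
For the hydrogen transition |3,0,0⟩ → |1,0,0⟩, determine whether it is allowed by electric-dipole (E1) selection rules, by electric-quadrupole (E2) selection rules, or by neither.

Δl = 0 − 0 = +0; l_i + l_f = 0.
Δm_l = +0.
E1 (Δl = ±1, |Δm_l| ≤ 1): not satisfied.
E2 (Δl = 0,±2, l_i+l_f ≥ 2, |Δm_l| ≤ 2): not satisfied.

neither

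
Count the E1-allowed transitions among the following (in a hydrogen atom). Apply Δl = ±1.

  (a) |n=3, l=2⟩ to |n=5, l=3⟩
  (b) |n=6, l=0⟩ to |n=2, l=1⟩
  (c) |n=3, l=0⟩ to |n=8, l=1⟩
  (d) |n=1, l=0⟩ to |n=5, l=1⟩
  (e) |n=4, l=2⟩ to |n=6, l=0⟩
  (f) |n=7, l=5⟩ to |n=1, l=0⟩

(a) allowed
(b) allowed
(c) allowed
(d) allowed
(e) forbidden — Δl = -2 (E1 requires Δl = ±1)
(f) forbidden — Δl = -5 (E1 requires Δl = ±1)
Total allowed: 4 of 6.

4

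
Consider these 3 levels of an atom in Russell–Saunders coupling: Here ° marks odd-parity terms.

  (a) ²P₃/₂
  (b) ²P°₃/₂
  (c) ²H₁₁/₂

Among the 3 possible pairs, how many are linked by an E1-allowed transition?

1

(a)–(b): allowed.
(a)–(c): forbidden (parity, ΔL, ΔJ).
(b)–(c): forbidden (ΔL, ΔJ).
Allowed pairs: 1 of 3.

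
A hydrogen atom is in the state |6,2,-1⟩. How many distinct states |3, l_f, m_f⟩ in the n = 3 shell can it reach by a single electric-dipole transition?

E1 requires Δl = ±1, so l_f ∈ {1, 3}; with 0 ≤ l_f ≤ n_f−1 = 2, the allowed l_f values are {1}.
For l_f = 1: m_f ∈ {m_i−1, m_i, m_i+1} ∩ [−1, 1] = {-1, 0} → 2 states.
Total: 2.

2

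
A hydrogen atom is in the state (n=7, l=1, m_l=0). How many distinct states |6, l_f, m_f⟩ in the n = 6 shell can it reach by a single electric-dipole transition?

4

E1 requires Δl = ±1, so l_f ∈ {0, 2}; with 0 ≤ l_f ≤ n_f−1 = 5, the allowed l_f values are {0, 2}.
For l_f = 0: m_f ∈ {m_i−1, m_i, m_i+1} ∩ [−0, 0] = {0} → 1 state.
For l_f = 2: m_f ∈ {m_i−1, m_i, m_i+1} ∩ [−2, 2] = {-1, 0, 1} → 3 states.
Total: 4.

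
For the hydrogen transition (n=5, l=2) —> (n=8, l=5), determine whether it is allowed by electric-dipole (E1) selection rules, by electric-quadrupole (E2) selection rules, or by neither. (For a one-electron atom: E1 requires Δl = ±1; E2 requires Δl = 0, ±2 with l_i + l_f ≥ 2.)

Δl = 5 − 2 = +3; l_i + l_f = 7.
E1 (Δl = ±1): not satisfied.
E2 (Δl = 0,±2, l_i+l_f ≥ 2): not satisfied.

neither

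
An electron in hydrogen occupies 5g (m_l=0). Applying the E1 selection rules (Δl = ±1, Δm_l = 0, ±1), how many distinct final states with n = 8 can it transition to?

6

E1 requires Δl = ±1, so l_f ∈ {3, 5}; with 0 ≤ l_f ≤ n_f−1 = 7, the allowed l_f values are {3, 5}.
For l_f = 3: m_f ∈ {m_i−1, m_i, m_i+1} ∩ [−3, 3] = {-1, 0, 1} → 3 states.
For l_f = 5: m_f ∈ {m_i−1, m_i, m_i+1} ∩ [−5, 5] = {-1, 0, 1} → 3 states.
Total: 6.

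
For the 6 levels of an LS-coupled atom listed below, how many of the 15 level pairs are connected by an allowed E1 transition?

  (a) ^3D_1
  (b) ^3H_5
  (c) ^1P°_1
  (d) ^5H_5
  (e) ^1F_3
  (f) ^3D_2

(a)–(b): forbidden (parity, ΔL, ΔJ).
(a)–(c): forbidden (ΔS).
(a)–(d): forbidden (parity, ΔS, ΔL, ΔJ).
(a)–(e): forbidden (parity, ΔS, ΔJ).
(a)–(f): forbidden (parity).
(b)–(c): forbidden (ΔS, ΔL, ΔJ).
(b)–(d): forbidden (parity, ΔS).
(b)–(e): forbidden (parity, ΔS, ΔL, ΔJ).
(b)–(f): forbidden (parity, ΔL, ΔJ).
(c)–(d): forbidden (ΔS, ΔL, ΔJ).
(c)–(e): forbidden (ΔL, ΔJ).
(c)–(f): forbidden (ΔS).
(d)–(e): forbidden (parity, ΔS, ΔL, ΔJ).
(d)–(f): forbidden (parity, ΔS, ΔL, ΔJ).
(e)–(f): forbidden (parity, ΔS).
Allowed pairs: 0 of 15.

0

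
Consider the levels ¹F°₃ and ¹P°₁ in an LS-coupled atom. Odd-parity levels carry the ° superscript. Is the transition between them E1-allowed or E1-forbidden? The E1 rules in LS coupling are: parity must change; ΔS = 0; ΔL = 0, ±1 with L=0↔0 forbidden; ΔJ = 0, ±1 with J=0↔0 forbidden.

forbidden

Initial level: S=0, L=3, J=3, parity odd. Final level: S=0, L=1, J=1, parity odd.
Parity must change: odd → odd — ✗.
ΔS = 0: S: 0 → 0 — ✓.
ΔL = 0, ±1 (not L=0↔0): L: 3 → 1, ΔL = -2 — ✗.
ΔJ = 0, ±1 (not J=0↔0): J: 3 → 1, ΔJ = -2 — ✗.
Rule(s) violated: parity, ΔL, ΔJ.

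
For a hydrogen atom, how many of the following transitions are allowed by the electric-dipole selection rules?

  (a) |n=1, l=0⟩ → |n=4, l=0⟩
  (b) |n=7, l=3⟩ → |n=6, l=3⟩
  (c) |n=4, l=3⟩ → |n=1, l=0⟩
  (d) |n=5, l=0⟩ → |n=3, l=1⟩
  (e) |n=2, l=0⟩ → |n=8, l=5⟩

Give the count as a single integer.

1

(a) forbidden — Δl = +0 (E1 requires Δl = ±1)
(b) forbidden — Δl = +0 (E1 requires Δl = ±1)
(c) forbidden — Δl = -3 (E1 requires Δl = ±1)
(d) allowed
(e) forbidden — Δl = +5 (E1 requires Δl = ±1)
Total allowed: 1 of 5.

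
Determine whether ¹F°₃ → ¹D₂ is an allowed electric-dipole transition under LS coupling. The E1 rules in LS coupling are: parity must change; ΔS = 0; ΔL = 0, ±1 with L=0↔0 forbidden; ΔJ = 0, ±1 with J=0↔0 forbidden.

allowed

ΔJ = 0, ±1 (not J=0↔0): J: 3 → 2, ΔJ = -1 — passes.
Parity must change: odd → even — passes.
ΔS = 0: S: 0 → 0 — passes.
ΔL = 0, ±1 (not L=0↔0): L: 3 → 2, ΔL = -1 — passes.
All four E1 rules are satisfied.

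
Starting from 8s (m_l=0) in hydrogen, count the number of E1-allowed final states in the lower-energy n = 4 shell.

E1 requires Δl = ±1, so l_f ∈ {-1, 1}; with 0 ≤ l_f ≤ n_f−1 = 3, the allowed l_f values are {1}.
For l_f = 1: m_f ∈ {m_i−1, m_i, m_i+1} ∩ [−1, 1] = {-1, 0, 1} → 3 states.
Total: 3.

3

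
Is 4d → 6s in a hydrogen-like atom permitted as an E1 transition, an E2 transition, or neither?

Δl = 0 − 2 = -2; l_i + l_f = 2.
E1 (Δl = ±1): not satisfied.
E2 (Δl = 0,±2, l_i+l_f ≥ 2): satisfied.

E2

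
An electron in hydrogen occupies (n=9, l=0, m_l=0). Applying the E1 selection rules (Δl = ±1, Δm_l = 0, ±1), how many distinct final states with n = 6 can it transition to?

E1 requires Δl = ±1, so l_f ∈ {-1, 1}; with 0 ≤ l_f ≤ n_f−1 = 5, the allowed l_f values are {1}.
For l_f = 1: m_f ∈ {m_i−1, m_i, m_i+1} ∩ [−1, 1] = {-1, 0, 1} → 3 states.
Total: 3.

3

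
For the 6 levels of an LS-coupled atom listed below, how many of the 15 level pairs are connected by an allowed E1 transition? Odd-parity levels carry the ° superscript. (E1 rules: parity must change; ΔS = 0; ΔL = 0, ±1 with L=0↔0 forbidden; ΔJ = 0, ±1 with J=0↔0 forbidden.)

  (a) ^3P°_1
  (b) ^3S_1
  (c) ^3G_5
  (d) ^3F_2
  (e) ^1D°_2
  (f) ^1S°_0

(a)–(b): allowed.
(a)–(c): forbidden (ΔL, ΔJ).
(a)–(d): forbidden (ΔL).
(a)–(e): forbidden (parity, ΔS).
(a)–(f): forbidden (parity, ΔS).
(b)–(c): forbidden (parity, ΔL, ΔJ).
(b)–(d): forbidden (parity, ΔL).
(b)–(e): forbidden (ΔS, ΔL).
(b)–(f): forbidden (ΔS, ΔL).
(c)–(d): forbidden (parity, ΔJ).
(c)–(e): forbidden (ΔS, ΔL, ΔJ).
(c)–(f): forbidden (ΔS, ΔL, ΔJ).
(d)–(e): forbidden (ΔS).
(d)–(f): forbidden (ΔS, ΔL, ΔJ).
(e)–(f): forbidden (parity, ΔL, ΔJ).
Allowed pairs: 1 of 15.

1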